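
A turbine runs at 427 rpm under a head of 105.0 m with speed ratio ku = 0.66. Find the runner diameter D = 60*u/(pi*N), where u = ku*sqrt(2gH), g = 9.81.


u = 0.66 * sqrt(2*9.81*105.0) = 29.9563 m/s
D = 60 * 29.9563 / (pi * 427) = 1.3399 m


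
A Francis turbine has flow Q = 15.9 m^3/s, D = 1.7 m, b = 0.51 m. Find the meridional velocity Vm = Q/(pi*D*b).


Vm = 15.9 / (pi * 1.7 * 0.51) = 5.8375 m/s


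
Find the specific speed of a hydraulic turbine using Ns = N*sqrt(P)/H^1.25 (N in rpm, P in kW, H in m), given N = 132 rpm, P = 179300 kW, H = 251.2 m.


Ns = 132 * 179300^0.5 / 251.2^1.25 = 55.8907


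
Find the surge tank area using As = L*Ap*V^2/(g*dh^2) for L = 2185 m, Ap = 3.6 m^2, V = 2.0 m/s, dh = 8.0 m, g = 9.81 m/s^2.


As = 2185 * 3.6 * 2.0^2 / (9.81 * 8.0^2) = 50.1147 m^2


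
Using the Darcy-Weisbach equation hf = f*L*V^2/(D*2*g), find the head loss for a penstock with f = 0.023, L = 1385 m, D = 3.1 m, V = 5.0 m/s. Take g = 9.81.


hf = 0.023 * 1385 * 5.0^2 / (3.1 * 2 * 9.81) = 13.0935 m


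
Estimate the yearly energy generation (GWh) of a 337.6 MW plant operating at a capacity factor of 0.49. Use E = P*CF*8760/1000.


E = 337.6 * 0.49 * 8760 / 1000 = 1449.1142 GWh


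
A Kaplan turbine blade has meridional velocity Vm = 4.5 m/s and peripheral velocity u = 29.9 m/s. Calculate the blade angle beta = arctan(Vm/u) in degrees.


beta = arctan(4.5 / 29.9) = 8.5589 degrees


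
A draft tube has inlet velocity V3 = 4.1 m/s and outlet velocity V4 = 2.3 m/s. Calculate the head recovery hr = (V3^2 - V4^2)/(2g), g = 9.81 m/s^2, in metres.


hr = (4.1^2 - 2.3^2) / (2*9.81) = 0.5872 m


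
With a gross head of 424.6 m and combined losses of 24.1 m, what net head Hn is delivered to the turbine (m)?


Hn = 424.6 - 24.1 = 400.5000 m


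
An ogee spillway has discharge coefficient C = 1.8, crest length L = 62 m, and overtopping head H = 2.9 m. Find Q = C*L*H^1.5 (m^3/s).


Q = 1.8 * 62 * 2.9^1.5 = 551.1391 m^3/s


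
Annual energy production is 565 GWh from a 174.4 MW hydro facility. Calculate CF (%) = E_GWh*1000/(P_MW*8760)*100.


CF = 565 * 1000 / (174.4 * 8760) * 100 = 36.9826 %


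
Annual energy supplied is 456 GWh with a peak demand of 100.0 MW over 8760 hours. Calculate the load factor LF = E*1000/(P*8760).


LF = 456 * 1000 / (100.0 * 8760) = 0.5205


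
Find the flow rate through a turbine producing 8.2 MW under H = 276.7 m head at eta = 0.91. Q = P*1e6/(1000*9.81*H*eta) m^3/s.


Q = 8.2 * 1e6 / (1000 * 9.81 * 276.7 * 0.91) = 3.3197 m^3/s


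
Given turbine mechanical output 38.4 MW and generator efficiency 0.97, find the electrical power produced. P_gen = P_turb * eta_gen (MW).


P_gen = 38.4 * 0.97 = 37.2480 MW


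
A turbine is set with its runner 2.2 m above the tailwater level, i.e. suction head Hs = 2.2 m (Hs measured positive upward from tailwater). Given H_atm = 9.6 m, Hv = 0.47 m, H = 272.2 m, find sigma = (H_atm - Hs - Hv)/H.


sigma = (9.6 - 2.2 - 0.47) / 272.2 = 0.0255


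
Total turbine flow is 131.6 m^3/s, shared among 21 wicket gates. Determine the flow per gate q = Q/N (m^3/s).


q = 131.6 / 21 = 6.2667 m^3/s


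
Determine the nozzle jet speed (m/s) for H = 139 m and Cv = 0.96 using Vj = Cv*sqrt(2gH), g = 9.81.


Vj = 0.96 * sqrt(2*9.81*139) = 50.1335 m/s


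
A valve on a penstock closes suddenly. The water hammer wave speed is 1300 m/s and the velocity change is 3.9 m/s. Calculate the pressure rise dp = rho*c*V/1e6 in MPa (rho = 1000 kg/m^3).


dp = 1000 * 1300 * 3.9 / 1e6 = 5.0700 MPa


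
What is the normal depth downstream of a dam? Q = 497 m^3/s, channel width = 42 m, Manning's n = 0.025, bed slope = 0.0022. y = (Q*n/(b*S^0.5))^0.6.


y = (497 * 0.025 / (42 * 0.0022^0.5))^0.6 = 3.0193 m


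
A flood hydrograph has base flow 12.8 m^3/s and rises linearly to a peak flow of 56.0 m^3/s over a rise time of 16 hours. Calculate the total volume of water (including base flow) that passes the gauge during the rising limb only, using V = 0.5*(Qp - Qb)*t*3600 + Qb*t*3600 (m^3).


V = 0.5*(56.0 - 12.8)*16*3600 + 12.8*16*3600 = 1.9814e+06 m^3


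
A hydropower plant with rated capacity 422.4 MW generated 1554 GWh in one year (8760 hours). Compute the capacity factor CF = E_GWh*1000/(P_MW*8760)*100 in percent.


CF = 1554 * 1000 / (422.4 * 8760) * 100 = 41.9975 %


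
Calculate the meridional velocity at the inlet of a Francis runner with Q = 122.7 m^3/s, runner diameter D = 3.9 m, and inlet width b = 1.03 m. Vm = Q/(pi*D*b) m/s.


Vm = 122.7 / (pi * 3.9 * 1.03) = 9.7228 m/s


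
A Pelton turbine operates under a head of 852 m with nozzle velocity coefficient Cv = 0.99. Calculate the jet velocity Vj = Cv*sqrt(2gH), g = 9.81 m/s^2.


Vj = 0.99 * sqrt(2*9.81*852) = 127.9984 m/s


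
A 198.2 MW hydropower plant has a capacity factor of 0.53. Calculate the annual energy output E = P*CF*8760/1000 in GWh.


E = 198.2 * 0.53 * 8760 / 1000 = 920.2030 GWh


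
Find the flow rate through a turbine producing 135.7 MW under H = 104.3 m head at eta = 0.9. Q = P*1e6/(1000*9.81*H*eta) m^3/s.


Q = 135.7 * 1e6 / (1000 * 9.81 * 104.3 * 0.9) = 147.3615 m^3/s


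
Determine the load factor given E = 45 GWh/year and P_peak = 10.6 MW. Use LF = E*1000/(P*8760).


LF = 45 * 1000 / (10.6 * 8760) = 0.4846


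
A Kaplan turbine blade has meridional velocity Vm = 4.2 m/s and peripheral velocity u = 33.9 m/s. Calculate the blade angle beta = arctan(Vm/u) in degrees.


beta = arctan(4.2 / 33.9) = 7.0626 degrees


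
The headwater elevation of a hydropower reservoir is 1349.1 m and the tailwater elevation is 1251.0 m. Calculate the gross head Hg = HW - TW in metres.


Hg = 1349.1 - 1251.0 = 98.1000 m


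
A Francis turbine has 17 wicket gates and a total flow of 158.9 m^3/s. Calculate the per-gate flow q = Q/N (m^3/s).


q = 158.9 / 17 = 9.3471 m^3/s


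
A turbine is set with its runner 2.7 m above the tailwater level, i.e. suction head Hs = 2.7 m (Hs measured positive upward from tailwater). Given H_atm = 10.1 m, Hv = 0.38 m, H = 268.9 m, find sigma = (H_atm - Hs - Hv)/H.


sigma = (10.1 - 2.7 - 0.38) / 268.9 = 0.0261


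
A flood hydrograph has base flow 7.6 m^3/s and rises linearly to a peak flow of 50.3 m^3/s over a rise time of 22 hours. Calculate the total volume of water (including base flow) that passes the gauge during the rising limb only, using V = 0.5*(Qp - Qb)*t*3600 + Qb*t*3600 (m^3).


V = 0.5*(50.3 - 7.6)*22*3600 + 7.6*22*3600 = 2.2928e+06 m^3


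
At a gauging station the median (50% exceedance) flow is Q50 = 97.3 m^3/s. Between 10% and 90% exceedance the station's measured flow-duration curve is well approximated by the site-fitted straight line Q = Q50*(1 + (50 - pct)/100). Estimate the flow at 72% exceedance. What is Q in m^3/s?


Q = 97.3 * (1 + (50 - 72)/100) = 75.8940 m^3/s


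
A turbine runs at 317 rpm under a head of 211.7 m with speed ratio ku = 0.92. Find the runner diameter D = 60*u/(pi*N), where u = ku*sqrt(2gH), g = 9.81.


u = 0.92 * sqrt(2*9.81*211.7) = 59.2922 m/s
D = 60 * 59.2922 / (pi * 317) = 3.5722 m


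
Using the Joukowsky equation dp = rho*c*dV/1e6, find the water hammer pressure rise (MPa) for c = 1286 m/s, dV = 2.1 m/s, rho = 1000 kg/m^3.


dp = 1000 * 1286 * 2.1 / 1e6 = 2.7006 MPa


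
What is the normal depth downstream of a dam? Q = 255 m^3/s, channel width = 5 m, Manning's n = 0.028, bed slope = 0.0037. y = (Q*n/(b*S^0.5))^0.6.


y = (255 * 0.028 / (5 * 0.0037^0.5))^0.6 = 6.6432 m


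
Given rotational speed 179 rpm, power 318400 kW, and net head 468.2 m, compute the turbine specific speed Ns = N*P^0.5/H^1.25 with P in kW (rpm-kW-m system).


Ns = 179 * 318400^0.5 / 468.2^1.25 = 46.3767


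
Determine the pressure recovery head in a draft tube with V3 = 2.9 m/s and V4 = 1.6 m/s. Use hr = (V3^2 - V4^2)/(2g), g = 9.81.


hr = (2.9^2 - 1.6^2) / (2*9.81) = 0.2982 m


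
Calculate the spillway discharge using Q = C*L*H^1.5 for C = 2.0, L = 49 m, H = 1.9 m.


Q = 2.0 * 49 * 1.9^1.5 = 256.6590 m^3/s


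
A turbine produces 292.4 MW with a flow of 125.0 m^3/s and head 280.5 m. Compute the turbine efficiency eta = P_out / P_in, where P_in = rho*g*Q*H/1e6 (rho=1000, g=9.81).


P_in = 1000 * 9.81 * 125.0 * 280.5 / 1e6 = 343.9631 MW
eta = 292.4 / 343.9631 = 0.8501


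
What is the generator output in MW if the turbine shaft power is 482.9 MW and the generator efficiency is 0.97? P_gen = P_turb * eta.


P_gen = 482.9 * 0.97 = 468.4130 MW


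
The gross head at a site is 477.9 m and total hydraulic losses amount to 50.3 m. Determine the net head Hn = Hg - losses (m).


Hn = 477.9 - 50.3 = 427.6000 m


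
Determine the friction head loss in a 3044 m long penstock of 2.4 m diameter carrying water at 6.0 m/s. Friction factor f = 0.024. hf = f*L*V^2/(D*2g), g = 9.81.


hf = 0.024 * 3044 * 6.0^2 / (2.4 * 2 * 9.81) = 55.8532 m


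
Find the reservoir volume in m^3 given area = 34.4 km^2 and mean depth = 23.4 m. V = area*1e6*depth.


V = 34.4 * 1e6 * 23.4 = 8.0496e+08 m^3


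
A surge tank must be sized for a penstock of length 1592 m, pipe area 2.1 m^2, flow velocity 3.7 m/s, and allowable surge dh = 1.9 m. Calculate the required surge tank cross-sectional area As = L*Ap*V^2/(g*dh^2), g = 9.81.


As = 1592 * 2.1 * 3.7^2 / (9.81 * 1.9^2) = 1292.3781 m^2


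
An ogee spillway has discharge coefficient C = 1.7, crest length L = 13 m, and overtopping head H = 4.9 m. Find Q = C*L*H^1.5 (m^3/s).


Q = 1.7 * 13 * 4.9^1.5 = 239.7101 m^3/s


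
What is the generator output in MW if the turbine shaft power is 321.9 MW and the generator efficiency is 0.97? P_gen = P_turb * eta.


P_gen = 321.9 * 0.97 = 312.2430 MW


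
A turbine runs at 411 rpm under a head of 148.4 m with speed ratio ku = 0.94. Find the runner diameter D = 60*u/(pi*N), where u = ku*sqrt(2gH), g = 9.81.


u = 0.94 * sqrt(2*9.81*148.4) = 50.7218 m/s
D = 60 * 50.7218 / (pi * 411) = 2.3570 m


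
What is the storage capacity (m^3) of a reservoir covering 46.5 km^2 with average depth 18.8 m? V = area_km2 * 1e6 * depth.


V = 46.5 * 1e6 * 18.8 = 8.7420e+08 m^3


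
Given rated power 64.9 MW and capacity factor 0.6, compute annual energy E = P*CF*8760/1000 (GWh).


E = 64.9 * 0.6 * 8760 / 1000 = 341.1144 GWh


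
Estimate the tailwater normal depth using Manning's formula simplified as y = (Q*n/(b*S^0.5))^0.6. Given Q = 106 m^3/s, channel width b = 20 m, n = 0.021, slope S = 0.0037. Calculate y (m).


y = (106 * 0.021 / (20 * 0.0037^0.5))^0.6 = 1.4369 m


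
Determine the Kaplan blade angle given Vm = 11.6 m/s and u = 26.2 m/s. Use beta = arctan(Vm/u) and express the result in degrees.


beta = arctan(11.6 / 26.2) = 23.8813 degrees


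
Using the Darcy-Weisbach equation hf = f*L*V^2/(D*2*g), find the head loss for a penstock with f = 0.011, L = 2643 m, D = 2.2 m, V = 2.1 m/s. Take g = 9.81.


hf = 0.011 * 2643 * 2.1^2 / (2.2 * 2 * 9.81) = 2.9703 m


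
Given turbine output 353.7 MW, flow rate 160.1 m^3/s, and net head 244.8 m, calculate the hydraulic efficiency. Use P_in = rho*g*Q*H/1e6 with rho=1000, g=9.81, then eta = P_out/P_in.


P_in = 1000 * 9.81 * 160.1 * 244.8 / 1e6 = 384.4782 MW
eta = 353.7 / 384.4782 = 0.9199


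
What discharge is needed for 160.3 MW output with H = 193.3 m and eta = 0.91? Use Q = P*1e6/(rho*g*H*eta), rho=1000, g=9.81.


Q = 160.3 * 1e6 / (1000 * 9.81 * 193.3 * 0.91) = 92.8948 m^3/s


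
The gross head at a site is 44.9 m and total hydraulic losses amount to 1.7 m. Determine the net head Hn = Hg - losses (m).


Hn = 44.9 - 1.7 = 43.2000 m


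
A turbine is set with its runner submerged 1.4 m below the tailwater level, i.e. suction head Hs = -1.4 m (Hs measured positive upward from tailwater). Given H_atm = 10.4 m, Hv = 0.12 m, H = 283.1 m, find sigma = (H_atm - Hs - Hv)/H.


sigma = (10.4 - (-1.4) - 0.12) / 283.1 = 0.0413


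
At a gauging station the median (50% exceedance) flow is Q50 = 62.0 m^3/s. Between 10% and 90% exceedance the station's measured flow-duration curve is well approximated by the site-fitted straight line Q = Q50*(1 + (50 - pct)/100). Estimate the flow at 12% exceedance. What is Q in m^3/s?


Q = 62.0 * (1 + (50 - 12)/100) = 85.5600 m^3/s


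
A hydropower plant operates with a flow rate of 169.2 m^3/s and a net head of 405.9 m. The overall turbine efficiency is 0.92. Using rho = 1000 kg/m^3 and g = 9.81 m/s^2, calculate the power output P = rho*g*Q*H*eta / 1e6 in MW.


P = 1000 * 9.81 * 169.2 * 405.9 * 0.92 / 1e6 = 619.8352 MW


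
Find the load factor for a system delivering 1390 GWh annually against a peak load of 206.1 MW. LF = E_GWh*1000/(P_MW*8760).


LF = 1390 * 1000 / (206.1 * 8760) = 0.7699


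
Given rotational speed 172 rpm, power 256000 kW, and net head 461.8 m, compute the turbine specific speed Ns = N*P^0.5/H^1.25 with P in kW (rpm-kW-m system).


Ns = 172 * 256000^0.5 / 461.8^1.25 = 40.6519


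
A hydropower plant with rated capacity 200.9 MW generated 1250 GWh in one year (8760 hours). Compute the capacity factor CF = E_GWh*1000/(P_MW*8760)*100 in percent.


CF = 1250 * 1000 / (200.9 * 8760) * 100 = 71.0274 %


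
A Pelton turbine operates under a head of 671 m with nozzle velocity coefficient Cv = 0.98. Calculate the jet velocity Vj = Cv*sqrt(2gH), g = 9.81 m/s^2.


Vj = 0.98 * sqrt(2*9.81*671) = 112.4441 m/s


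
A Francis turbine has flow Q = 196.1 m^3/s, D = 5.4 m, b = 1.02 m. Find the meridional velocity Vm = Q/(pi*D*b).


Vm = 196.1 / (pi * 5.4 * 1.02) = 11.3327 m/s


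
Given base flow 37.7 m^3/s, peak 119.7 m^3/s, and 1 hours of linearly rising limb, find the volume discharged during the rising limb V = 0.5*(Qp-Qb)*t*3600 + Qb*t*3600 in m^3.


V = 0.5*(119.7 - 37.7)*1*3600 + 37.7*1*3600 = 283320.0000 m^3


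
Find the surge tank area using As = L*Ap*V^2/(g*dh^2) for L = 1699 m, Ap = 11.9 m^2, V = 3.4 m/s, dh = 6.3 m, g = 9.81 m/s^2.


As = 1699 * 11.9 * 3.4^2 / (9.81 * 6.3^2) = 600.2720 m^2


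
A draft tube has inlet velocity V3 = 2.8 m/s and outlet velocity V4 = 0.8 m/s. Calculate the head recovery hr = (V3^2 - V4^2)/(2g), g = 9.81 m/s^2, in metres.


hr = (2.8^2 - 0.8^2) / (2*9.81) = 0.3670 m


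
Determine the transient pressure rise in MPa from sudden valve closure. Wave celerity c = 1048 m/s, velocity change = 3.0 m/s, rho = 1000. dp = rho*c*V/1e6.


dp = 1000 * 1048 * 3.0 / 1e6 = 3.1440 MPa


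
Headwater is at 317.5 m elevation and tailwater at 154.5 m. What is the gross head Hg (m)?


Hg = 317.5 - 154.5 = 163.0000 m


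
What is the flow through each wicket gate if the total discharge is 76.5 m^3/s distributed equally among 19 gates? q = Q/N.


q = 76.5 / 19 = 4.0263 m^3/s


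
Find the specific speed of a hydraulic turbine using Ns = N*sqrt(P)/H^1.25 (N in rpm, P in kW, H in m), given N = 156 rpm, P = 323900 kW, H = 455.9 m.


Ns = 156 * 323900^0.5 / 455.9^1.25 = 42.1447


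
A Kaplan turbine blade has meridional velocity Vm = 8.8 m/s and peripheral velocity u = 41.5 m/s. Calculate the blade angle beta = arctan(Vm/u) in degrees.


beta = arctan(8.8 / 41.5) = 11.9721 degrees


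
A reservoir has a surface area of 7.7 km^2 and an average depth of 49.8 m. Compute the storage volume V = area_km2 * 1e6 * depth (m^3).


V = 7.7 * 1e6 * 49.8 = 3.8346e+08 m^3


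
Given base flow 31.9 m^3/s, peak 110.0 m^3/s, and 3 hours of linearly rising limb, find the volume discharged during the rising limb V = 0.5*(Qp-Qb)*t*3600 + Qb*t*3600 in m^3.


V = 0.5*(110.0 - 31.9)*3*3600 + 31.9*3*3600 = 766260.0000 m^3


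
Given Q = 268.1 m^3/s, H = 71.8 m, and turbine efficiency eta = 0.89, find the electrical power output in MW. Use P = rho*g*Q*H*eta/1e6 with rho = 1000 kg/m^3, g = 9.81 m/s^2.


P = 1000 * 9.81 * 268.1 * 71.8 * 0.89 / 1e6 = 168.0662 MW


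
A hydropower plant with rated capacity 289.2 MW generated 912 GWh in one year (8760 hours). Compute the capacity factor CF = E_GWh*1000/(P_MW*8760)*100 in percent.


CF = 912 * 1000 / (289.2 * 8760) * 100 = 35.9992 %


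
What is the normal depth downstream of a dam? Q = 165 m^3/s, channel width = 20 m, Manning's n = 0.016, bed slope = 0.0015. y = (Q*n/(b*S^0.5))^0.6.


y = (165 * 0.016 / (20 * 0.0015^0.5))^0.6 = 2.0870 m


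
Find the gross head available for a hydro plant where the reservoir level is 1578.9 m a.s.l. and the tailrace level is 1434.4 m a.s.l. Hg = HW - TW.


Hg = 1578.9 - 1434.4 = 144.5000 m


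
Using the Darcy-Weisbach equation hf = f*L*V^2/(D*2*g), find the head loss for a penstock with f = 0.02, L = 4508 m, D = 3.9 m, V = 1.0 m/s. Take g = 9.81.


hf = 0.02 * 4508 * 1.0^2 / (3.9 * 2 * 9.81) = 1.1783 m


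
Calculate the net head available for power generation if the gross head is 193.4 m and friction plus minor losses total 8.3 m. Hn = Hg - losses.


Hn = 193.4 - 8.3 = 185.1000 m


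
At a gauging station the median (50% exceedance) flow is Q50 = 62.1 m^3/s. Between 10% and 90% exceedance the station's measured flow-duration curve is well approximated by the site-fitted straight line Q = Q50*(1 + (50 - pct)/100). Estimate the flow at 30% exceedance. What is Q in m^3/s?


Q = 62.1 * (1 + (50 - 30)/100) = 74.5200 m^3/s


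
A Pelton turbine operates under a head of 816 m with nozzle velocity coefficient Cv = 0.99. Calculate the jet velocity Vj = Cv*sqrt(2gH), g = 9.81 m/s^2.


Vj = 0.99 * sqrt(2*9.81*816) = 125.2650 m/s


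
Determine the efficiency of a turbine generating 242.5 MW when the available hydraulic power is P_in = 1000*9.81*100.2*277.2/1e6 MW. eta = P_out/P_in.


P_in = 1000 * 9.81 * 100.2 * 277.2 / 1e6 = 272.4771 MW
eta = 242.5 / 272.4771 = 0.8900


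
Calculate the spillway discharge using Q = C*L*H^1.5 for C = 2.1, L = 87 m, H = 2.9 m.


Q = 2.1 * 87 * 2.9^1.5 = 902.2680 m^3/s


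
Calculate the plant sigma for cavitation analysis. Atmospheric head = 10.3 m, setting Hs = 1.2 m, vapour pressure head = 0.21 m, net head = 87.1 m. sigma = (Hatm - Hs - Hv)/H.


sigma = (10.3 - 1.2 - 0.21) / 87.1 = 0.1021


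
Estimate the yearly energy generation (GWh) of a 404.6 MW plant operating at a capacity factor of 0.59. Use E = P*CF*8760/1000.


E = 404.6 * 0.59 * 8760 / 1000 = 2091.1346 GWh


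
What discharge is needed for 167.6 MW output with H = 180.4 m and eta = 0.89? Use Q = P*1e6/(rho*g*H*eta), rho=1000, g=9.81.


Q = 167.6 * 1e6 / (1000 * 9.81 * 180.4 * 0.89) = 106.4090 m^3/s


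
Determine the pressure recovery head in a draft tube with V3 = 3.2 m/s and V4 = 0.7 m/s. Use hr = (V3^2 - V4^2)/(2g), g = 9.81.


hr = (3.2^2 - 0.7^2) / (2*9.81) = 0.4969 m


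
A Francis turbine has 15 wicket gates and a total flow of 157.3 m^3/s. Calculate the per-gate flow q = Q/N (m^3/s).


q = 157.3 / 15 = 10.4867 m^3/s


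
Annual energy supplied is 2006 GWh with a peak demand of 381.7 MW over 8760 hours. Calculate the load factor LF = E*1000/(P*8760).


LF = 2006 * 1000 / (381.7 * 8760) = 0.5999


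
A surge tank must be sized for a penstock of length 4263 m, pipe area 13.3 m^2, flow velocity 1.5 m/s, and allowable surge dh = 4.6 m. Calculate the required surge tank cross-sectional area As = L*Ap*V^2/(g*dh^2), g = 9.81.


As = 4263 * 13.3 * 1.5^2 / (9.81 * 4.6^2) = 614.5608 m^2


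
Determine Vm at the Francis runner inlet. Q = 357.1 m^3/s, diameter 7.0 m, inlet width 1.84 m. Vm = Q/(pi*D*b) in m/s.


Vm = 357.1 / (pi * 7.0 * 1.84) = 8.8252 m/s


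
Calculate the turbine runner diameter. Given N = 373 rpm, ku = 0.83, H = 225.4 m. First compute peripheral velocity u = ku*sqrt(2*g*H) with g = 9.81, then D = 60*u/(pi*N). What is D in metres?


u = 0.83 * sqrt(2*9.81*225.4) = 55.1956 m/s
D = 60 * 55.1956 / (pi * 373) = 2.8262 m


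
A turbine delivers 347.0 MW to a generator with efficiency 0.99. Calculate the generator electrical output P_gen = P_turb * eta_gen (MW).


P_gen = 347.0 * 0.99 = 343.5300 MW


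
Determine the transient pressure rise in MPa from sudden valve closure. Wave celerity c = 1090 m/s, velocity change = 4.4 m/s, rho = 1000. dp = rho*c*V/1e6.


dp = 1000 * 1090 * 4.4 / 1e6 = 4.7960 MPa


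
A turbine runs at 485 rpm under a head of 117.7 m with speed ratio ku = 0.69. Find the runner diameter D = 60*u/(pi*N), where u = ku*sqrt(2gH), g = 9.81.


u = 0.69 * sqrt(2*9.81*117.7) = 33.1579 m/s
D = 60 * 33.1579 / (pi * 485) = 1.3057 m


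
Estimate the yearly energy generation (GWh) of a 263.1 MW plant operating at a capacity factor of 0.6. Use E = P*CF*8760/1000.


E = 263.1 * 0.6 * 8760 / 1000 = 1382.8536 GWh


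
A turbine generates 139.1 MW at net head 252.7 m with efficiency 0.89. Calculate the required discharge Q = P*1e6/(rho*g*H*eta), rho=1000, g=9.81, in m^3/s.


Q = 139.1 * 1e6 / (1000 * 9.81 * 252.7 * 0.89) = 63.0468 m^3/s


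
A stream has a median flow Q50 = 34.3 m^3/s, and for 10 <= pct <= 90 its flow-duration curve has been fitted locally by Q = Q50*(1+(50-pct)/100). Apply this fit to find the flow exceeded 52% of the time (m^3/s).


Q = 34.3 * (1 + (50 - 52)/100) = 33.6140 m^3/s


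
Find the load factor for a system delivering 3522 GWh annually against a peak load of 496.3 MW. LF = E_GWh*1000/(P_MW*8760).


LF = 3522 * 1000 / (496.3 * 8760) = 0.8101


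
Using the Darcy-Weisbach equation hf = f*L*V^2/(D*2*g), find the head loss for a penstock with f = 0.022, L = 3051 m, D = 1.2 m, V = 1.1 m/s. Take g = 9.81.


hf = 0.022 * 3051 * 1.1^2 / (1.2 * 2 * 9.81) = 3.4496 m


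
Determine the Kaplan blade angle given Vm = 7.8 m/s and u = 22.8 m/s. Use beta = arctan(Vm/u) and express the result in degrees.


beta = arctan(7.8 / 22.8) = 18.8861 degrees


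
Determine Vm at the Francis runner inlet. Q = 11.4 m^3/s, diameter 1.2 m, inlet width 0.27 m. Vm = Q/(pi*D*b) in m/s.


Vm = 11.4 / (pi * 1.2 * 0.27) = 11.1998 m/s


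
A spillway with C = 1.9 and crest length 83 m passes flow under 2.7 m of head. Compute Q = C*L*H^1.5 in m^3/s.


Q = 1.9 * 83 * 2.7^1.5 = 699.6444 m^3/s


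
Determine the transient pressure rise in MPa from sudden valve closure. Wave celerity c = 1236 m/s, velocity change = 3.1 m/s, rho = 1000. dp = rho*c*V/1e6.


dp = 1000 * 1236 * 3.1 / 1e6 = 3.8316 MPa


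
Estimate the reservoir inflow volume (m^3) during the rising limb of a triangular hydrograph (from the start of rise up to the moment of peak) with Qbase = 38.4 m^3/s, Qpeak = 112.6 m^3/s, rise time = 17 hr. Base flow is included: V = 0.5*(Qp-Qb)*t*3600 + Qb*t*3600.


V = 0.5*(112.6 - 38.4)*17*3600 + 38.4*17*3600 = 4.6206e+06 m^3


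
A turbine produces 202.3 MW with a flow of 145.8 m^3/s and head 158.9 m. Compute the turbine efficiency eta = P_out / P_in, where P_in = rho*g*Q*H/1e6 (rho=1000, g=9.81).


P_in = 1000 * 9.81 * 145.8 * 158.9 / 1e6 = 227.2744 MW
eta = 202.3 / 227.2744 = 0.8901


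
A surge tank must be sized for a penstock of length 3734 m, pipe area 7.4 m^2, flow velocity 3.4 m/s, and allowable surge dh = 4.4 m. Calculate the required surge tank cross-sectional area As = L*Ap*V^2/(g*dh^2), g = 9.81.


As = 3734 * 7.4 * 3.4^2 / (9.81 * 4.4^2) = 1681.8587 m^2


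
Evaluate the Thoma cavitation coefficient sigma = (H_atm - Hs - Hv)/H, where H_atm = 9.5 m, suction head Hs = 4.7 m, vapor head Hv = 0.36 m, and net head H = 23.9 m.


sigma = (9.5 - 4.7 - 0.36) / 23.9 = 0.1858


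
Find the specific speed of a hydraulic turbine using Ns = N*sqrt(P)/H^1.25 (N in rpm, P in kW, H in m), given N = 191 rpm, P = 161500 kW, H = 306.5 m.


Ns = 191 * 161500^0.5 / 306.5^1.25 = 59.8524


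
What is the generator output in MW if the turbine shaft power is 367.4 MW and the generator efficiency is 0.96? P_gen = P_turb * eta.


P_gen = 367.4 * 0.96 = 352.7040 MW


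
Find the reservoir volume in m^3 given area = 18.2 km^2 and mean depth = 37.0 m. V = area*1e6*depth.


V = 18.2 * 1e6 * 37.0 = 6.7340e+08 m^3


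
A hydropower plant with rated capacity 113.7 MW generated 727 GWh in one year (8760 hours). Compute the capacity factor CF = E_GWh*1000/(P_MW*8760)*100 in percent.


CF = 727 * 1000 / (113.7 * 8760) * 100 = 72.9911 %


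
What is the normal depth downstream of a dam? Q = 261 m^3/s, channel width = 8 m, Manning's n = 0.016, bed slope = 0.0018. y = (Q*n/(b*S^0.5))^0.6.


y = (261 * 0.016 / (8 * 0.0018^0.5))^0.6 = 4.5084 m


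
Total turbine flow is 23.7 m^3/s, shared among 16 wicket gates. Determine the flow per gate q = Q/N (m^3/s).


q = 23.7 / 16 = 1.4812 m^3/s


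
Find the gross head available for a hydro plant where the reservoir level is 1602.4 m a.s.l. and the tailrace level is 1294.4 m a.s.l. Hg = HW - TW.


Hg = 1602.4 - 1294.4 = 308.0000 m


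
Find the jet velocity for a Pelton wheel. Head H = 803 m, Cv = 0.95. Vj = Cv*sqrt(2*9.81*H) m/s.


Vj = 0.95 * sqrt(2*9.81*803) = 119.2424 m/s


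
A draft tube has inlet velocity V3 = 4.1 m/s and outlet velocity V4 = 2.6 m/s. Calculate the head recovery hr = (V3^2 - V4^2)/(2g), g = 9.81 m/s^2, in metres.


hr = (4.1^2 - 2.6^2) / (2*9.81) = 0.5122 m


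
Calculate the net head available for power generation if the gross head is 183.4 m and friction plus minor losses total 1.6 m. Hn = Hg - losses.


Hn = 183.4 - 1.6 = 181.8000 m


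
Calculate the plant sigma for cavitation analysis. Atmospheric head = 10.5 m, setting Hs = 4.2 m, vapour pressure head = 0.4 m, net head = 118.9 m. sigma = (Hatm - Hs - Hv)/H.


sigma = (10.5 - 4.2 - 0.4) / 118.9 = 0.0496


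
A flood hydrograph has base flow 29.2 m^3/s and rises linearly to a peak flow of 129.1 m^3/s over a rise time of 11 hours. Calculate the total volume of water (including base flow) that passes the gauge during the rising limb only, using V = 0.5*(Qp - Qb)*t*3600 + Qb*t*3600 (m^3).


V = 0.5*(129.1 - 29.2)*11*3600 + 29.2*11*3600 = 3.1343e+06 m^3


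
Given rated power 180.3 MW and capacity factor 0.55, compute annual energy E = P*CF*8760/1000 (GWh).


E = 180.3 * 0.55 * 8760 / 1000 = 868.6854 GWh


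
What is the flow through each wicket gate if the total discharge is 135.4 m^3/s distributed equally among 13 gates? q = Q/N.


q = 135.4 / 13 = 10.4154 m^3/s


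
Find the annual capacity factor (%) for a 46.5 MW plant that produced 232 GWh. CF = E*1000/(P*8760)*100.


CF = 232 * 1000 / (46.5 * 8760) * 100 = 56.9549 %


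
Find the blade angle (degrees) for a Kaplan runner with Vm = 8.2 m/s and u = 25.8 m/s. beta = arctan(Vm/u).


beta = arctan(8.2 / 25.8) = 17.6318 degrees


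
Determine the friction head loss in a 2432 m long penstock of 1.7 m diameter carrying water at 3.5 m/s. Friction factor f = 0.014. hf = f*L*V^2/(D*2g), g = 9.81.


hf = 0.014 * 2432 * 3.5^2 / (1.7 * 2 * 9.81) = 12.5049 m


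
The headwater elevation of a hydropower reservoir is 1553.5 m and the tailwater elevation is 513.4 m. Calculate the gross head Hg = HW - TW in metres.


Hg = 1553.5 - 513.4 = 1040.1000 m


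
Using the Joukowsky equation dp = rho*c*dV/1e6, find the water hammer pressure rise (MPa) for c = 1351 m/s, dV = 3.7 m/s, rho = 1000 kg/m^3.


dp = 1000 * 1351 * 3.7 / 1e6 = 4.9987 MPa


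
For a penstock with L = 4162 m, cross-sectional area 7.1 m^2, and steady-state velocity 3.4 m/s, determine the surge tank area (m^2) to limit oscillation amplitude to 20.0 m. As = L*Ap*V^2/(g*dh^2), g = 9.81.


As = 4162 * 7.1 * 3.4^2 / (9.81 * 20.0^2) = 87.0541 m^2


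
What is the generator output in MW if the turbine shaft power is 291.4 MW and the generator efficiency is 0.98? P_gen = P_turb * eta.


P_gen = 291.4 * 0.98 = 285.5720 MW


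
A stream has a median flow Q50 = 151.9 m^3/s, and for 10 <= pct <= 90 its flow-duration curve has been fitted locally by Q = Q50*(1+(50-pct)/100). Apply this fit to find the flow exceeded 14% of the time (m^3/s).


Q = 151.9 * (1 + (50 - 14)/100) = 206.5840 m^3/s


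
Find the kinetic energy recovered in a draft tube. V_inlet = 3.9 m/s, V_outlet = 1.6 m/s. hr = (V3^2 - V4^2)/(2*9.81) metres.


hr = (3.9^2 - 1.6^2) / (2*9.81) = 0.6448 m


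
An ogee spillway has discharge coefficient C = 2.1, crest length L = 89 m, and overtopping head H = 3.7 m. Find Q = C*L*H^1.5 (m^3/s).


Q = 2.1 * 89 * 3.7^1.5 = 1330.1845 m^3/s


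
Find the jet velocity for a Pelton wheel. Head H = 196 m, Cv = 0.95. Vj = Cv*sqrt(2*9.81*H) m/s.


Vj = 0.95 * sqrt(2*9.81*196) = 58.9116 m/s


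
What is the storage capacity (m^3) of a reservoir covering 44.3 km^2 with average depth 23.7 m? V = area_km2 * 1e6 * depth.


V = 44.3 * 1e6 * 23.7 = 1.0499e+09 m^3


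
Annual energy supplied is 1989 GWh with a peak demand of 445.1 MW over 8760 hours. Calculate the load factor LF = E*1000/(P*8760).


LF = 1989 * 1000 / (445.1 * 8760) = 0.5101


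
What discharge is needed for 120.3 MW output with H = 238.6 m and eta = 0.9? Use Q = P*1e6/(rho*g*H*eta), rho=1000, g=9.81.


Q = 120.3 * 1e6 / (1000 * 9.81 * 238.6 * 0.9) = 57.1063 m^3/s


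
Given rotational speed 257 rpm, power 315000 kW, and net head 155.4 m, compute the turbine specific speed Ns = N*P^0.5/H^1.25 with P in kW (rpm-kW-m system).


Ns = 257 * 315000^0.5 / 155.4^1.25 = 262.8903


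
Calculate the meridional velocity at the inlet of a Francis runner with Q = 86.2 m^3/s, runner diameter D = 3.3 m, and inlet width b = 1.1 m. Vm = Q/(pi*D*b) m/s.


Vm = 86.2 / (pi * 3.3 * 1.1) = 7.5588 m/s


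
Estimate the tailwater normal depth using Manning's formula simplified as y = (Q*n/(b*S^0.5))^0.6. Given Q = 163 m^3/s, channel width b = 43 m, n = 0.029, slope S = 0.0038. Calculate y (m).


y = (163 * 0.029 / (43 * 0.0038^0.5))^0.6 = 1.4149 m


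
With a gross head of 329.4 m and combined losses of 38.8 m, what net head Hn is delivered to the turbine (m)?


Hn = 329.4 - 38.8 = 290.6000 m


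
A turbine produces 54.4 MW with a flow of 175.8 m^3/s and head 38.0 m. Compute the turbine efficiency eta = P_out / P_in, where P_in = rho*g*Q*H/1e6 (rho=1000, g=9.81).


P_in = 1000 * 9.81 * 175.8 * 38.0 / 1e6 = 65.5347 MW
eta = 54.4 / 65.5347 = 0.8301


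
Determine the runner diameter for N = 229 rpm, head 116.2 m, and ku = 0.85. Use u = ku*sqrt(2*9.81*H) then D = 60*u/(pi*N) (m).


u = 0.85 * sqrt(2*9.81*116.2) = 40.5856 m/s
D = 60 * 40.5856 / (pi * 229) = 3.3848 m


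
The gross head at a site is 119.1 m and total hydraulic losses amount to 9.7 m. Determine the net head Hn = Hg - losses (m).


Hn = 119.1 - 9.7 = 109.4000 m


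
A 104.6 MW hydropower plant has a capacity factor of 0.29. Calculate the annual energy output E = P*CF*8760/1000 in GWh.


E = 104.6 * 0.29 * 8760 / 1000 = 265.7258 GWh


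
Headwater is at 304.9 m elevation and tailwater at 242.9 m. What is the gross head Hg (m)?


Hg = 304.9 - 242.9 = 62.0000 m


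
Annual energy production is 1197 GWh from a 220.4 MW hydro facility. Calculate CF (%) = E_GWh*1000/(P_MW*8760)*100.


CF = 1197 * 1000 / (220.4 * 8760) * 100 = 61.9981 %


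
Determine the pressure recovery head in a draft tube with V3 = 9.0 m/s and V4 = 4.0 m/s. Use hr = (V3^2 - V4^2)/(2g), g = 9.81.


hr = (9.0^2 - 4.0^2) / (2*9.81) = 3.3129 m


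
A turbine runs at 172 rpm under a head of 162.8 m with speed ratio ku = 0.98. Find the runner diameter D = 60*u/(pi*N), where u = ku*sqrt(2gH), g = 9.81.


u = 0.98 * sqrt(2*9.81*162.8) = 55.3864 m/s
D = 60 * 55.3864 / (pi * 172) = 6.1500 m


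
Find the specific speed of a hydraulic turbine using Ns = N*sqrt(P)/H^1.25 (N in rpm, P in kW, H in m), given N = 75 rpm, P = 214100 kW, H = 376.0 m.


Ns = 75 * 214100^0.5 / 376.0^1.25 = 20.9597


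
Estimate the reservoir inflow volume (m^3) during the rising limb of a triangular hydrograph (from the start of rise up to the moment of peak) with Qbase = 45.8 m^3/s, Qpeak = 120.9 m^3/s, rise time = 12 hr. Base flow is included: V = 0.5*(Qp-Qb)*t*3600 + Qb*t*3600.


V = 0.5*(120.9 - 45.8)*12*3600 + 45.8*12*3600 = 3.6007e+06 m^3


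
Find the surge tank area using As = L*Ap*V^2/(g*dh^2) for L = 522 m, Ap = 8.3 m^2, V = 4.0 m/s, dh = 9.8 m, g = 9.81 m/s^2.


As = 522 * 8.3 * 4.0^2 / (9.81 * 9.8^2) = 73.5779 m^2


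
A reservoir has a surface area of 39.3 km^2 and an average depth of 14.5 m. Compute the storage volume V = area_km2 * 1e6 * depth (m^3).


V = 39.3 * 1e6 * 14.5 = 5.6985e+08 m^3


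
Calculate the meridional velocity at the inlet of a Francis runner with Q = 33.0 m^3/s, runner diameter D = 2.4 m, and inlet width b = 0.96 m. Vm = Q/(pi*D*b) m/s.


Vm = 33.0 / (pi * 2.4 * 0.96) = 4.5591 m/s


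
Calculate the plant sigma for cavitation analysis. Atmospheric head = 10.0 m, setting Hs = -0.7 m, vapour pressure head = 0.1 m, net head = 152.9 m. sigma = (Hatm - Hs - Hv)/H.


sigma = (10.0 - (-0.7) - 0.1) / 152.9 = 0.0693


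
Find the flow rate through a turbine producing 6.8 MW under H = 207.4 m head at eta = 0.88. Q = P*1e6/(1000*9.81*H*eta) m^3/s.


Q = 6.8 * 1e6 / (1000 * 9.81 * 207.4 * 0.88) = 3.7979 m^3/s


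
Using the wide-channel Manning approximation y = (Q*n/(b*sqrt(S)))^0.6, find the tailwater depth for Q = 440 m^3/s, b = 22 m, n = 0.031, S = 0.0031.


y = (440 * 0.031 / (22 * 0.0031^0.5))^0.6 = 4.2465 m


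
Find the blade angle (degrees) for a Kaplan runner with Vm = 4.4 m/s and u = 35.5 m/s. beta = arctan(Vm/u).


beta = arctan(4.4 / 35.5) = 7.0654 degrees


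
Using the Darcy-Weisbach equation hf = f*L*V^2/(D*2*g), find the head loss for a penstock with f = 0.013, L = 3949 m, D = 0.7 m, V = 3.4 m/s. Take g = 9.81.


hf = 0.013 * 3949 * 3.4^2 / (0.7 * 2 * 9.81) = 43.2107 m


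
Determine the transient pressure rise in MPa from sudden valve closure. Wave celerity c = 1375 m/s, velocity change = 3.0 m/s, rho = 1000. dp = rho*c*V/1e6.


dp = 1000 * 1375 * 3.0 / 1e6 = 4.1250 MPa


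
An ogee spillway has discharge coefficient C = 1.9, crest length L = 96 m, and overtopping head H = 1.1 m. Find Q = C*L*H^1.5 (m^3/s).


Q = 1.9 * 96 * 1.1^1.5 = 210.4330 m^3/s


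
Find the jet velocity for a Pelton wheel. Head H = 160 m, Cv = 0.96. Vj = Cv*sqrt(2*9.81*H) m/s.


Vj = 0.96 * sqrt(2*9.81*160) = 53.7874 m/s


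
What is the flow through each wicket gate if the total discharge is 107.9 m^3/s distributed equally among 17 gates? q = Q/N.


q = 107.9 / 17 = 6.3471 m^3/s


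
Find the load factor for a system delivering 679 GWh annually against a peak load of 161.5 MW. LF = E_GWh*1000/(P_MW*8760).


LF = 679 * 1000 / (161.5 * 8760) = 0.4799


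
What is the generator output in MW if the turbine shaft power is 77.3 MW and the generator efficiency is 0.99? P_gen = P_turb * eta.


P_gen = 77.3 * 0.99 = 76.5270 MW


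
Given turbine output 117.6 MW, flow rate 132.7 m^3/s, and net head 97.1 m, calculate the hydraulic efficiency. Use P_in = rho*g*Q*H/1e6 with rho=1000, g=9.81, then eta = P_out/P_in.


P_in = 1000 * 9.81 * 132.7 * 97.1 / 1e6 = 126.4035 MW
eta = 117.6 / 126.4035 = 0.9304


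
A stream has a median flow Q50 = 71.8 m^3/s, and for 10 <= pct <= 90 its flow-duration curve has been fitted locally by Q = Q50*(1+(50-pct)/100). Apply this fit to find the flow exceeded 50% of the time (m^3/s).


Q = 71.8 * (1 + (50 - 50)/100) = 71.8000 m^3/s


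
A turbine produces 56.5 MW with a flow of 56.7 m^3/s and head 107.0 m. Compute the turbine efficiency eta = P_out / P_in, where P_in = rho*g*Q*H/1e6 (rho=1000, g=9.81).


P_in = 1000 * 9.81 * 56.7 * 107.0 / 1e6 = 59.5163 MW
eta = 56.5 / 59.5163 = 0.9493


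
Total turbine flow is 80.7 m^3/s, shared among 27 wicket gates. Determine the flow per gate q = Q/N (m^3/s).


q = 80.7 / 27 = 2.9889 m^3/s


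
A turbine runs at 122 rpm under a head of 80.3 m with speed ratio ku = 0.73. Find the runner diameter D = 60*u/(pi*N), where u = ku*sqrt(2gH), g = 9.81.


u = 0.73 * sqrt(2*9.81*80.3) = 28.9754 m/s
D = 60 * 28.9754 / (pi * 122) = 4.5360 m


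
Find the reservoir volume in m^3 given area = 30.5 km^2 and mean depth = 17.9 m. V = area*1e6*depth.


V = 30.5 * 1e6 * 17.9 = 5.4595e+08 m^3


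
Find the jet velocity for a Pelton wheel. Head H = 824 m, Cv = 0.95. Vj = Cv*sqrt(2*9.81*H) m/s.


Vj = 0.95 * sqrt(2*9.81*824) = 120.7916 m/s


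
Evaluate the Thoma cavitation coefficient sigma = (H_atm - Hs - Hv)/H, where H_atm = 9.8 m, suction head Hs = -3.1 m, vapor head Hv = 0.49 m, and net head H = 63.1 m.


sigma = (9.8 - (-3.1) - 0.49) / 63.1 = 0.1967


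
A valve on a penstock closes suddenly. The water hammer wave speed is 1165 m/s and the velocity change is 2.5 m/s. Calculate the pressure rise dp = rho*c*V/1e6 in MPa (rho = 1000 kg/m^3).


dp = 1000 * 1165 * 2.5 / 1e6 = 2.9125 MPa


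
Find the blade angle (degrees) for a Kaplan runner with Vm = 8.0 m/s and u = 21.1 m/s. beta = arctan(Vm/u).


beta = arctan(8.0 / 21.1) = 20.7641 degrees


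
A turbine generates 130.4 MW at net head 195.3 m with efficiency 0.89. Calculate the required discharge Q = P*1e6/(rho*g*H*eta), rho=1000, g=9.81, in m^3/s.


Q = 130.4 * 1e6 / (1000 * 9.81 * 195.3 * 0.89) = 76.4744 m^3/s


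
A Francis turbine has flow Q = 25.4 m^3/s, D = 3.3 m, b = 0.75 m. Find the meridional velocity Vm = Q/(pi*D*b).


Vm = 25.4 / (pi * 3.3 * 0.75) = 3.2667 m/s


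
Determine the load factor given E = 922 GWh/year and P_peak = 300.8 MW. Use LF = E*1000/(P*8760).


LF = 922 * 1000 / (300.8 * 8760) = 0.3499


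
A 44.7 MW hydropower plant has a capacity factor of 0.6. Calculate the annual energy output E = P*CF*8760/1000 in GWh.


E = 44.7 * 0.6 * 8760 / 1000 = 234.9432 GWh


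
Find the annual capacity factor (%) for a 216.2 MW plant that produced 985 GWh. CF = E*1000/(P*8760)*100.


CF = 985 * 1000 / (216.2 * 8760) * 100 = 52.0088 %


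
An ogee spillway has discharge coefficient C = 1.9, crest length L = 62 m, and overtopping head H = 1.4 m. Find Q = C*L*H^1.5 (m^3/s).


Q = 1.9 * 62 * 1.4^1.5 = 195.1360 m^3/s


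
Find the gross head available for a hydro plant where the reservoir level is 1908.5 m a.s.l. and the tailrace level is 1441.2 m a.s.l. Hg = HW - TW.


Hg = 1908.5 - 1441.2 = 467.3000 m


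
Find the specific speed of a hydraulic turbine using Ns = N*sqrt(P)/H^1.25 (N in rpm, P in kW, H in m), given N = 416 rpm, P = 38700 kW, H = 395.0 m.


Ns = 416 * 38700^0.5 / 395.0^1.25 = 46.4732


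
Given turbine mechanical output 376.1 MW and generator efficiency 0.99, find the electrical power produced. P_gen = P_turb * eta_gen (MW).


P_gen = 376.1 * 0.99 = 372.3390 MW


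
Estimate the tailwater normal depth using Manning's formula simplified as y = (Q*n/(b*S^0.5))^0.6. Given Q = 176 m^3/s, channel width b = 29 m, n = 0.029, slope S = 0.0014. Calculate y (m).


y = (176 * 0.029 / (29 * 0.0014^0.5))^0.6 = 2.5320 m


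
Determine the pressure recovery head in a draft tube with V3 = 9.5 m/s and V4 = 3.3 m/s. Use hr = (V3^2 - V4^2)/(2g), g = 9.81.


hr = (9.5^2 - 3.3^2) / (2*9.81) = 4.0449 m


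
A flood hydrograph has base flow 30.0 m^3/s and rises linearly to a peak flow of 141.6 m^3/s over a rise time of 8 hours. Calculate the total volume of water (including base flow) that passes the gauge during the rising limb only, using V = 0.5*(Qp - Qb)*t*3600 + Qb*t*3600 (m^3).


V = 0.5*(141.6 - 30.0)*8*3600 + 30.0*8*3600 = 2.4710e+06 m^3


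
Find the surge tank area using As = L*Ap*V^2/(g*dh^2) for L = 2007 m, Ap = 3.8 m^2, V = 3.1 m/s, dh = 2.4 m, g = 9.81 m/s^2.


As = 2007 * 3.8 * 3.1^2 / (9.81 * 2.4^2) = 1297.0684 m^2


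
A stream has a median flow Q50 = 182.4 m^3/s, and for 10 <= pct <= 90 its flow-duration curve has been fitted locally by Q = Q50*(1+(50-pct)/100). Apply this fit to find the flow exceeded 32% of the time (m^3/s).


Q = 182.4 * (1 + (50 - 32)/100) = 215.2320 m^3/s
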